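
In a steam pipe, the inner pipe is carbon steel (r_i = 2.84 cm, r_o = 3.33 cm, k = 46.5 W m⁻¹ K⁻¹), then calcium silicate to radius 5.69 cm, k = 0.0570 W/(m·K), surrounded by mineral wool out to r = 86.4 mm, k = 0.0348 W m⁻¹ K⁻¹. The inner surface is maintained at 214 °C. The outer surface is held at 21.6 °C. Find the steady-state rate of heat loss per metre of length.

Q' = 56.5 W/m

Series thermal resistances, inner to outer:
  R'_carbon steel = ln(0.0333/0.0284)/(2πk) = 0.1592/(2π·46.5) = 5.448×10^-4 m·K/W
  R'_calcium silicate = ln(0.0569/0.0333)/(2πk) = 0.5357/(2π·0.0570) = 1.496 m·K/W
  R'_mineral wool = ln(0.0864/0.0569)/(2πk) = 0.4177/(2π·0.0348) = 1.910 m·K/W
ΣR = 5.448×10^-4 + 1.496 + 1.910 = 3.407 m·K/W
Q' = ΔT/ΣR = (214 °C − 21.6 °C)/3.407 = 56.5 W/m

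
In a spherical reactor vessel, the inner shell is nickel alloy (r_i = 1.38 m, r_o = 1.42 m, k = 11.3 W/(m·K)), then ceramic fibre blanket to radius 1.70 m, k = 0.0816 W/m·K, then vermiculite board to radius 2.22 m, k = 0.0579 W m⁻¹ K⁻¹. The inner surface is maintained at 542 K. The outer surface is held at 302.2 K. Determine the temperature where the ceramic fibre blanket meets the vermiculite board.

Series thermal resistances, inner to outer:
  R_nickel alloy = (1/1.38 − 1/1.42)/(4πk) = 0.02041/(4π·11.3) = 1.437×10^-4 K/W
  R_ceramic fibre blanket = (1/1.42 − 1/1.70)/(4πk) = 0.1160/(4π·0.0816) = 0.1131 K/W
  R_vermiculite board = (1/1.70 − 1/2.22)/(4πk) = 0.1378/(4π·0.0579) = 0.1894 K/W
ΣR = 1.437×10^-4 + 0.1131 + 0.1894 = 0.3026 K/W
Q = ΔT/ΣR = (542 K − 302.2 K)/0.3026 = 792.5 W
From the inner boundary to the ceramic fibre blanket/vermiculite board interface, ΣR_partial = 0.1132 K/W.
T_interface = T_in − Q·ΣR_partial = 542 K − (792.5)(0.1132) = 452 K

T = 452 K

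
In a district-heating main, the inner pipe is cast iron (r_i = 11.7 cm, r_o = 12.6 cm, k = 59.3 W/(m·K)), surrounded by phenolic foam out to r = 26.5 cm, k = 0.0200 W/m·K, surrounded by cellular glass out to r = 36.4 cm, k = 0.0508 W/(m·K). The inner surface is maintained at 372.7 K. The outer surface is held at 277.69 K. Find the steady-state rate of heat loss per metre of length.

Series thermal resistances, inner to outer:
  R'_cast iron = ln(0.126/0.117)/(2πk) = 0.07411/(2π·59.3) = 1.989×10^-4 m·K/W
  R'_phenolic foam = ln(0.265/0.126)/(2πk) = 0.7434/(2π·0.0200) = 5.916 m·K/W
  R'_cellular glass = ln(0.364/0.265)/(2πk) = 0.3174/(2π·0.0508) = 0.9945 m·K/W
ΣR = 1.989×10^-4 + 5.916 + 0.9945 = 6.911 m·K/W
Q' = ΔT/ΣR = (372.7 K − 277.69 K)/6.911 = 13.7 W/m

Q' = 13.7 W/m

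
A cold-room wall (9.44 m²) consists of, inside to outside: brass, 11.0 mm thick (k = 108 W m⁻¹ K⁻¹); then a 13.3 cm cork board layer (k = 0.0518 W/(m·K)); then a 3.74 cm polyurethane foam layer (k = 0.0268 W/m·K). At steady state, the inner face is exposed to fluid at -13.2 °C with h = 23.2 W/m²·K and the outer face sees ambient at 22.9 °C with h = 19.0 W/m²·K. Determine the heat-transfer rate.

Q = 84.0 W

Series thermal resistances, inner to outer:
  R_conv,in = 1/(hA) = 1/(23.2·9.44) = 0.004566 K/W
  R_brass = L/(kA) = 0.0110/(108·9.44) = 1.079×10^-5 K/W
  R_cork board = L/(kA) = 0.133/(0.0518·9.44) = 0.2720 K/W
  R_polyurethane foam = L/(kA) = 0.0374/(0.0268·9.44) = 0.1478 K/W
  R_conv,out = 1/(hA) = 1/(19.0·9.44) = 0.005575 K/W
ΣR = 0.004566 + 1.079×10^-5 + 0.2720 + 0.1478 + 0.005575 = 0.4300 K/W
Q = ΔT/ΣR = (-13.2 °C − 22.9 °C)/0.4300 = -84.0 W
(Negative Q ⇒ heat flows inward; heat gain = 84.0 W.)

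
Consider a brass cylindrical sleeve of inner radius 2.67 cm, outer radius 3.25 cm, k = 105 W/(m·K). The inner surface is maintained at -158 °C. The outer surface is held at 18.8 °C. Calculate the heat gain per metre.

Q' = 593 kW/m

Q' = 2πk·ΔT/ln(r₂/r₁) = 2π × 105 × 176.8 / ln(0.0325/0.0267) = 5.93×10^5 W/m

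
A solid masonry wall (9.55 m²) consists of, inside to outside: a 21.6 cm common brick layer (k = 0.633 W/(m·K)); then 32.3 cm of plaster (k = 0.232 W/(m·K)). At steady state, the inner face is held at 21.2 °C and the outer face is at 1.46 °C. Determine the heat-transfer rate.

Resistance network (inner→outer):
  R_common brick = L/(kA) = 0.216/(0.633·9.55) = 0.03573 K/W
  R_plaster = L/(kA) = 0.323/(0.232·9.55) = 0.1458 K/W
ΣR = 0.03573 + 0.1458 = 0.1815 K/W
Q = ΔT/ΣR = (21.2 °C − 1.46 °C)/0.1815 = 109 W

Q = 109 W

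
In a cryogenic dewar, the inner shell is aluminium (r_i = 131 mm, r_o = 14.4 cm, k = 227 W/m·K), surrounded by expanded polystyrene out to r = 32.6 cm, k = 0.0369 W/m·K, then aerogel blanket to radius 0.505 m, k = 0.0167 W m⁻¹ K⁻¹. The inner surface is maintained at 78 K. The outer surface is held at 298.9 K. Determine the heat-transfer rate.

Resistance network (inner→outer):
  R_aluminium = (1/0.131 − 1/0.144)/(4πk) = 0.6891/(4π·227) = 2.416×10^-4 K/W
  R_expanded polystyrene = (1/0.144 − 1/0.326)/(4πk) = 3.877/(4π·0.0369) = 8.361 K/W
  R_aerogel blanket = (1/0.326 − 1/0.505)/(4πk) = 1.087/(4π·0.0167) = 5.181 K/W
ΣR = 2.416×10^-4 + 8.361 + 5.181 = 13.54 K/W
Q = ΔT/ΣR = (78 K − 298.9 K)/13.54 = -16.3 W
(Negative Q ⇒ heat flows inward; heat gain = 16.3 W.)

Q = 16.3 W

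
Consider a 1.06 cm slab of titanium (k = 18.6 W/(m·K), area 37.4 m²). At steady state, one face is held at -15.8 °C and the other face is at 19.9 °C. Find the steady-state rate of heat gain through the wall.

Q = kA·ΔT/L = 18.6 × 37.4 × |-15.8 °C − 19.9 °C| / 0.0106 = 2.34×10^6 W

Q = 2.34×10^6 W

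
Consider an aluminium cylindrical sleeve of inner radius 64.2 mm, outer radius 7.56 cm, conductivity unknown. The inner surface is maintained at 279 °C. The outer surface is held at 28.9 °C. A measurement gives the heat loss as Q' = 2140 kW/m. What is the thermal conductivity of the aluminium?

ΣR = ΔT/Q' = |279 − 28.9|/2.14×10^6 = 1.169×10^-4 m·K/W
ln(r₂/r₁)/(2πk) = 1.169×10^-4 ⇒ k = 0.1635/(2π·1.169×10^-4) = 223 W/m·K

k = 223 W/m·K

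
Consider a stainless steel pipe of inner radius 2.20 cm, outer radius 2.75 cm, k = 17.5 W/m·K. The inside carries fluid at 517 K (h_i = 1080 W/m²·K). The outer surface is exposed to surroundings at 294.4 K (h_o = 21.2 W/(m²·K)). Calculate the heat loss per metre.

Q' = 790 W/m

Resistance network (inner→outer):
  R'_conv,in = 1/(2πr h) = 1/(2π·0.0220·1080) = 0.006698 m·K/W
  R'_stainless steel = ln(0.0275/0.0220)/(2πk) = 0.2231/(2π·17.5) = 0.002029 m·K/W
  R'_conv,out = 1/(2πr h) = 1/(2π·0.0275·21.2) = 0.2730 m·K/W
ΣR = 0.006698 + 0.002029 + 0.2730 = 0.2817 m·K/W
Q' = ΔT/ΣR = (517 K − 294.4 K)/0.2817 = 790 W/m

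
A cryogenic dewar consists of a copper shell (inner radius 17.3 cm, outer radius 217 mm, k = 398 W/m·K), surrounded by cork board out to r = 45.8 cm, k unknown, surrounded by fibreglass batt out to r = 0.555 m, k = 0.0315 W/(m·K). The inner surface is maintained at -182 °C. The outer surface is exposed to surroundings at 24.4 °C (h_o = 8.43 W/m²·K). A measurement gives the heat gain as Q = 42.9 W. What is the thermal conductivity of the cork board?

k = 0.0506 W/m·K

ΣR = ΔT/Q = |-182 − 24.4|/42.9 = 4.811 K/W
Known resistances:
  R_copper = (1/0.173 − 1/0.217)/(4πk) = 1.172/(4π·398) = 2.343×10^-4 K/W
  R_fibreglass batt = (1/0.458 − 1/0.555)/(4πk) = 0.3816/(4π·0.0315) = 0.9640 K/W
  R_conv,out = 1/(4πr²h) = 1/(4π·0.555²·8.43) = 0.03065 K/W
R_cork board = ΣR − ΣR_known = 4.811 − 0.9949 = 3.816 K/W
(1/r₁−1/r₂)/(4πk) = 3.816 ⇒ k = 2.425/(4π·3.816) = 0.0506 W/m·K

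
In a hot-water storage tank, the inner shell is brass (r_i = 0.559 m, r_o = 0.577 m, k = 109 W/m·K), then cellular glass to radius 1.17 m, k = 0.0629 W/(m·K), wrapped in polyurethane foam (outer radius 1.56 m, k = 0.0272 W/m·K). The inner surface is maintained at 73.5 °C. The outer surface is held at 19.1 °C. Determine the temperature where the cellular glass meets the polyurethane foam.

T = 38.7 °C

Treat each layer as a resistance in series:
  R_brass = (1/0.559 − 1/0.577)/(4πk) = 0.05581/(4π·109) = 4.074×10^-5 K/W
  R_cellular glass = (1/0.577 − 1/1.17)/(4πk) = 0.8784/(4π·0.0629) = 1.111 K/W
  R_polyurethane foam = (1/1.17 − 1/1.56)/(4πk) = 0.2137/(4π·0.0272) = 0.6251 K/W
ΣR = 4.074×10^-5 + 1.111 + 0.6251 = 1.736 K/W
Q = ΔT/ΣR = (73.5 °C − 19.1 °C)/1.736 = 31.34 W
From the inner boundary to the cellular glass/polyurethane foam interface, ΣR_partial = 1.111 K/W.
T_interface = T_in − Q·ΣR_partial = 73.5 °C − (31.34)(1.111) = 38.7 °C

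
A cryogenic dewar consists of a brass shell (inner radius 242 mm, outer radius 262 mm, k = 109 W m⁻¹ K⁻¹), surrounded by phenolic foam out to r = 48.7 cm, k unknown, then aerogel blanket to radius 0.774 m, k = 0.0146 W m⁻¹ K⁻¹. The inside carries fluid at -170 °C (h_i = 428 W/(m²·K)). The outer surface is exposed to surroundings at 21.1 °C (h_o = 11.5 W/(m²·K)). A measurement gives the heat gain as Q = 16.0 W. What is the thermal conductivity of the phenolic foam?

k = 0.0180 W/m·K

ΣR = ΔT/Q = |-170 − 21.1|/16.0 = 11.94 K/W
Known resistances:
  R_conv,in = 1/(4πr²h) = 1/(4π·0.242²·428) = 0.003175 K/W
  R_brass = (1/0.242 − 1/0.262)/(4πk) = 0.3154/(4π·109) = 2.303×10^-4 K/W
  R_aerogel blanket = (1/0.487 − 1/0.774)/(4πk) = 0.7614/(4π·0.0146) = 4.150 K/W
  R_conv,out = 1/(4πr²h) = 1/(4π·0.774²·11.5) = 0.01155 K/W
R_phenolic foam = ΣR − ΣR_known = 11.94 − 4.165 = 7.775 K/W
(1/r₁−1/r₂)/(4πk) = 7.775 ⇒ k = 1.763/(4π·7.775) = 0.0180 W/m·K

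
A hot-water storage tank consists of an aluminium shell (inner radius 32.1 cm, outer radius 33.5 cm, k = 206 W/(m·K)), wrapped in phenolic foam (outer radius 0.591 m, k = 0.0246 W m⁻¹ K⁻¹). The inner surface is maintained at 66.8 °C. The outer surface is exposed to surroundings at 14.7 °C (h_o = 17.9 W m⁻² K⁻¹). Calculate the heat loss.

Resistance network (inner→outer):
  R_aluminium = (1/0.321 − 1/0.335)/(4πk) = 0.1302/(4π·206) = 5.029×10^-5 K/W
  R_phenolic foam = (1/0.335 − 1/0.591)/(4πk) = 1.293/(4π·0.0246) = 4.183 K/W
  R_conv,out = 1/(4πr²h) = 1/(4π·0.591²·17.9) = 0.01273 K/W
ΣR = 5.029×10^-5 + 4.183 + 0.01273 = 4.196 K/W
Q = ΔT/ΣR = (66.8 °C − 14.7 °C)/4.196 = 12.4 W

Q = 12.4 W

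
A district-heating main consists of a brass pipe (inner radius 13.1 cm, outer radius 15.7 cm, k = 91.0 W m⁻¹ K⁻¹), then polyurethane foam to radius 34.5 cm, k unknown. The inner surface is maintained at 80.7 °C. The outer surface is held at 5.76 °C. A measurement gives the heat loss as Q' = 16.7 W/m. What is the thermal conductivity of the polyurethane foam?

ΣR = ΔT/Q' = |80.7 − 5.76|/16.7 = 4.487 m·K/W
Known resistances:
  R'_brass = ln(0.157/0.131)/(2πk) = 0.1810/(2π·91.0) = 3.166×10^-4 m·K/W
R_polyurethane foam = ΣR − ΣR_known = 4.487 − 3.166×10^-4 = 4.487 m·K/W
ln(r₂/r₁)/(2πk) = 4.487 ⇒ k = 0.7873/(2π·4.487) = 0.0279 W/m·K

k = 0.0279 W/m·K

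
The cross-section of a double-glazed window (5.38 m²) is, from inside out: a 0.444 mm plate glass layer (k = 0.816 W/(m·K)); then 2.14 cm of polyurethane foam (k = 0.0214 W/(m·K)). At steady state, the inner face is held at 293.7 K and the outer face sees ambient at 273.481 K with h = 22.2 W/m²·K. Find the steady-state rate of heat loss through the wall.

Q = 104 W

Resistance network (inner→outer):
  R_plate glass = L/(kA) = 4.44×10^-4/(0.816·5.38) = 1.011×10^-4 K/W
  R_polyurethane foam = L/(kA) = 0.0214/(0.0214·5.38) = 0.1859 K/W
  R_conv,out = 1/(hA) = 1/(22.2·5.38) = 0.008373 K/W
ΣR = 1.011×10^-4 + 0.1859 + 0.008373 = 0.1944 K/W
Q = ΔT/ΣR = (293.7 K − 273.481 K)/0.1944 = 104 W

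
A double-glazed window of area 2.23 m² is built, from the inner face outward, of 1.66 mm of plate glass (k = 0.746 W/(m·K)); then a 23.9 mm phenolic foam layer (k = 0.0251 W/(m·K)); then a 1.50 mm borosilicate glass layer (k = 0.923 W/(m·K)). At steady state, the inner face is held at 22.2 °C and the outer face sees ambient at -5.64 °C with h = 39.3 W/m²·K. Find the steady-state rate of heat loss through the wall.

Treat each layer as a resistance in series:
  R_plate glass = L/(kA) = 0.00166/(0.746·2.23) = 9.978×10^-4 K/W
  R_phenolic foam = L/(kA) = 0.0239/(0.0251·2.23) = 0.4270 K/W
  R_borosilicate glass = L/(kA) = 0.00150/(0.923·2.23) = 7.288×10^-4 K/W
  R_conv,out = 1/(hA) = 1/(39.3·2.23) = 0.01141 K/W
ΣR = 9.978×10^-4 + 0.4270 + 7.288×10^-4 + 0.01141 = 0.4401 K/W
Q = ΔT/ΣR = (22.2 °C − -5.64 °C)/0.4401 = 63.3 W

Q = 63.3 W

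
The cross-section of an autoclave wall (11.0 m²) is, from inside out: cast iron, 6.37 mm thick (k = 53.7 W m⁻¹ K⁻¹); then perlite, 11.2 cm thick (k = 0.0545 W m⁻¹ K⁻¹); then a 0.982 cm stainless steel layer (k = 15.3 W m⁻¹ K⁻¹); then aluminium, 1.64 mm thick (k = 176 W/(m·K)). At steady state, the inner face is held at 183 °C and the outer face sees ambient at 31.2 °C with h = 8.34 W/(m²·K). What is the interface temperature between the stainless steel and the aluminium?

T = 39.6 °C

Treat each layer as a resistance in series:
  R_cast iron = L/(kA) = 0.00637/(53.7·11.0) = 1.078×10^-5 K/W
  R_perlite = L/(kA) = 0.112/(0.0545·11.0) = 0.1868 K/W
  R_stainless steel = L/(kA) = 0.00982/(15.3·11.0) = 5.835×10^-5 K/W
  R_aluminium = L/(kA) = 0.00164/(176·11.0) = 8.471×10^-7 K/W
  R_conv,out = 1/(hA) = 1/(8.34·11.0) = 0.01090 K/W
ΣR = 1.078×10^-5 + 0.1868 + 5.835×10^-5 + 8.471×10^-7 + 0.01090 = 0.1978 K/W
Q = ΔT/ΣR = (183 °C − 31.2 °C)/0.1978 = 767.4 W
From the inner boundary to the stainless steel/aluminium interface, ΣR_partial = 0.1869 K/W.
T_interface = T_in − Q·ΣR_partial = 183 °C − (767.4)(0.1869) = 39.6 °C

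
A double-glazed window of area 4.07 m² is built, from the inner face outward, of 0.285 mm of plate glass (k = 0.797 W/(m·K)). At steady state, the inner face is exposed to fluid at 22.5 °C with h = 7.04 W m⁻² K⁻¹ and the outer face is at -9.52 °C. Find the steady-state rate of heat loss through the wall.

Q = 915 W

Series thermal resistances, inner to outer:
  R_conv,in = 1/(hA) = 1/(7.04·4.07) = 0.03490 K/W
  R_plate glass = L/(kA) = 2.85×10^-4/(0.797·4.07) = 8.786×10^-5 K/W
ΣR = 0.03490 + 8.786×10^-5 = 0.03499 K/W
Q = ΔT/ΣR = (22.5 °C − -9.52 °C)/0.03499 = 915 W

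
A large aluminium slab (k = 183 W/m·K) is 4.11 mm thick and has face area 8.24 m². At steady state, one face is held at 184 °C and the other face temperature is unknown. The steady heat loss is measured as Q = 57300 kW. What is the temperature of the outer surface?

T_out = 27.8 °C

Sum the resistances:
  R_aluminium = L/(kA) = 0.00411/(183·8.24) = 2.726×10^-6 K/W
ΣR = 2.726×10^-6 K/W
ΔT = Q·ΣR = 5.73×10^7 × 2.726×10^-6 = 156.2 K
Heat flows outward, so T_out = T_in − ΔT = 184 − 156.2 = 27.8 °C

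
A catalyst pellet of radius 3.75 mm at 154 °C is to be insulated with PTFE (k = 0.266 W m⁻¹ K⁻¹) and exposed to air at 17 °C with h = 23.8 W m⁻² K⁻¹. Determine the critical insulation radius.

For a sphere, r_cr = 2k_ins/h = 2·0.266/23.8 = 0.0224 m = 2.24 cm

r_cr = 2.24 cm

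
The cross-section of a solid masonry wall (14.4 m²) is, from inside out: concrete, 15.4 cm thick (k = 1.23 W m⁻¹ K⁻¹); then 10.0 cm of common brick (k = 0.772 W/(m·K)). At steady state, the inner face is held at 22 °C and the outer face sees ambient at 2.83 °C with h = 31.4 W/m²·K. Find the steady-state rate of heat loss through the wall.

Q = 963 W

Series thermal resistances, inner to outer:
  R_concrete = L/(kA) = 0.154/(1.23·14.4) = 0.008695 K/W
  R_common brick = L/(kA) = 0.100/(0.772·14.4) = 0.008995 K/W
  R_conv,out = 1/(hA) = 1/(31.4·14.4) = 0.002212 K/W
ΣR = 0.008695 + 0.008995 + 0.002212 = 0.01990 K/W
Q = ΔT/ΣR = (22 °C − 2.83 °C)/0.01990 = 963 W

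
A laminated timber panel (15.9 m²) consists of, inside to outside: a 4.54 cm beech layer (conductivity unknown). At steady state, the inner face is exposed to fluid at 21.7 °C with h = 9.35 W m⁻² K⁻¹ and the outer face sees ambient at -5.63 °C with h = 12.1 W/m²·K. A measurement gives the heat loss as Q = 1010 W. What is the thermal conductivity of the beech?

ΣR = ΔT/Q = |21.7 − -5.63|/1010 = 0.02706 K/W
Known resistances:
  R_conv,in = 1/(hA) = 1/(9.35·15.9) = 0.006727 K/W
  R_conv,out = 1/(hA) = 1/(12.1·15.9) = 0.005198 K/W
R_beech = ΣR − ΣR_known = 0.02706 − 0.01193 = 0.01513 K/W
L/(kA) = 0.01513 ⇒ k = 0.0454/(0.01513·15.9) = 0.189 W/m·K

k = 0.189 W/m·K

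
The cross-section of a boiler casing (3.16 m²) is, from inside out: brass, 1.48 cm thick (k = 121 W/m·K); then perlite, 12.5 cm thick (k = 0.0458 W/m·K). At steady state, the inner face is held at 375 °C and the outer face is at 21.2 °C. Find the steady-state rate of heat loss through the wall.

Resistance network (inner→outer):
  R_brass = L/(kA) = 0.0148/(121·3.16) = 3.871×10^-5 K/W
  R_perlite = L/(kA) = 0.125/(0.0458·3.16) = 0.8637 K/W
ΣR = 3.871×10^-5 + 0.8637 = 0.8637 K/W
Q = ΔT/ΣR = (375 °C − 21.2 °C)/0.8637 = 410 W

Q = 410 W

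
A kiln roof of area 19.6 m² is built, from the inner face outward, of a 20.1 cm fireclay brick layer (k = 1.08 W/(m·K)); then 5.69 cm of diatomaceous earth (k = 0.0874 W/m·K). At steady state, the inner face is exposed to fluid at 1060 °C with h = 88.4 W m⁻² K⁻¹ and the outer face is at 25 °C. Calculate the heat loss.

Q = 23.9 kW

Series thermal resistances, inner to outer:
  R_conv,in = 1/(hA) = 1/(88.4·19.6) = 5.772×10^-4 K/W
  R_fireclay brick = L/(kA) = 0.201/(1.08·19.6) = 0.009495 K/W
  R_diatomaceous earth = L/(kA) = 0.0569/(0.0874·19.6) = 0.03322 K/W
ΣR = 5.772×10^-4 + 0.009495 + 0.03322 = 0.04329 K/W
Q = ΔT/ΣR = (1060 °C − 25 °C)/0.04329 = 23900 W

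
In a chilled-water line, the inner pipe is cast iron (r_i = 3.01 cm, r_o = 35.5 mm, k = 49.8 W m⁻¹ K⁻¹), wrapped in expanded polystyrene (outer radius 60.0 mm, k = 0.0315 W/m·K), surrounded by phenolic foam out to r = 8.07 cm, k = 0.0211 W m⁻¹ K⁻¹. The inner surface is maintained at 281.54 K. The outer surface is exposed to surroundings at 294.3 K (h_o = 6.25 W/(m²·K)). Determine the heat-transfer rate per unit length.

Q' = 2.45 W/m

Resistance network (inner→outer):
  R'_cast iron = ln(0.0355/0.0301)/(2πk) = 0.1650/(2π·49.8) = 5.273×10^-4 m·K/W
  R'_expanded polystyrene = ln(0.0600/0.0355)/(2πk) = 0.5248/(2π·0.0315) = 2.652 m·K/W
  R'_phenolic foam = ln(0.0807/0.0600)/(2πk) = 0.2964/(2π·0.0211) = 2.236 m·K/W
  R'_conv,out = 1/(2πr h) = 1/(2π·0.0807·6.25) = 0.3155 m·K/W
ΣR = 5.273×10^-4 + 2.652 + 2.236 + 0.3155 = 5.204 m·K/W
Q' = ΔT/ΣR = (281.54 K − 294.3 K)/5.204 = -2.45 W/m
(Negative Q' ⇒ heat flows inward; heat gain = 2.45 W/m.)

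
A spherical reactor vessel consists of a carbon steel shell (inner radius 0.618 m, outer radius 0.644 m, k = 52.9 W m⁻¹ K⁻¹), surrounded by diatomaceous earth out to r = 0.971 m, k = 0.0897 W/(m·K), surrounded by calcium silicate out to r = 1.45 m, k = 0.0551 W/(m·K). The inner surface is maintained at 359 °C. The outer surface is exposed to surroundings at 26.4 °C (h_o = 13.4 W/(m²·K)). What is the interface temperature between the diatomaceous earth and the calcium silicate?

Treat each layer as a resistance in series:
  R_carbon steel = (1/0.618 − 1/0.644)/(4πk) = 0.06533/(4π·52.9) = 9.827×10^-5 K/W
  R_diatomaceous earth = (1/0.644 − 1/0.971)/(4πk) = 0.5229/(4π·0.0897) = 0.4639 K/W
  R_calcium silicate = (1/0.971 − 1/1.45)/(4πk) = 0.3402/(4π·0.0551) = 0.4913 K/W
  R_conv,out = 1/(4πr²h) = 1/(4π·1.45²·13.4) = 0.002825 K/W
ΣR = 9.827×10^-5 + 0.4639 + 0.4913 + 0.002825 = 0.9581 K/W
Q = ΔT/ΣR = (359 °C − 26.4 °C)/0.9581 = 347.1 W
From the inner boundary to the diatomaceous earth/calcium silicate interface, ΣR_partial = 0.4640 K/W.
T_interface = T_in − Q·ΣR_partial = 359 °C − (347.1)(0.4640) = 198 °C

T = 198 °C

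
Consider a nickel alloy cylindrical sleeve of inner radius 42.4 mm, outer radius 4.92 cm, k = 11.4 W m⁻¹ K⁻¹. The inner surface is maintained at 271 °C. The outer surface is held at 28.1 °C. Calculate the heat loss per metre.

Q' = 2πk·ΔT/ln(r₂/r₁) = 2π × 11.4 × 242.9 / ln(0.0492/0.0424) = 1.17×10^5 W/m

Q' = 1.17×10^5 W/m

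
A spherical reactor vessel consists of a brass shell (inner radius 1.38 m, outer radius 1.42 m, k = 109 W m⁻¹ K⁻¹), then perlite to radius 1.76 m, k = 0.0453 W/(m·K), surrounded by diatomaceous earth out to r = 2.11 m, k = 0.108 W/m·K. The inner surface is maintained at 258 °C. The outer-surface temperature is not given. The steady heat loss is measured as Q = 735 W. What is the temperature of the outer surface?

Sum the resistances:
  R_brass = (1/1.38 − 1/1.42)/(4πk) = 0.02041/(4π·109) = 1.490×10^-5 K/W
  R_perlite = (1/1.42 − 1/1.76)/(4πk) = 0.1360/(4π·0.0453) = 0.2390 K/W
  R_diatomaceous earth = (1/1.76 − 1/2.11)/(4πk) = 0.09425/(4π·0.108) = 0.06944 K/W
ΣR = 0.3084 K/W
ΔT = Q·ΣR = 735 × 0.3084 = 226.7 K
Heat flows outward, so T_out = T_in − ΔT = 258 − 226.7 = 31.3 °C

T_out = 31.3 °C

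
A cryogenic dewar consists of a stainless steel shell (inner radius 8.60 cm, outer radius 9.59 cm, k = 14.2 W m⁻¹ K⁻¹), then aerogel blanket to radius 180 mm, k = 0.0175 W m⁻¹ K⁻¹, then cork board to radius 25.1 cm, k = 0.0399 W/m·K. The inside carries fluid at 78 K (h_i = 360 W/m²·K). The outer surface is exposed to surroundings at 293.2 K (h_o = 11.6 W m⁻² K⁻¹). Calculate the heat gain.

Resistance network (inner→outer):
  R_conv,in = 1/(4πr²h) = 1/(4π·0.0860²·360) = 0.02989 K/W
  R_stainless steel = (1/0.0860 − 1/0.0959)/(4πk) = 1.200/(4π·14.2) = 0.006727 K/W
  R_aerogel blanket = (1/0.0959 − 1/0.180)/(4πk) = 4.872/(4π·0.0175) = 22.15 K/W
  R_cork board = (1/0.180 − 1/0.251)/(4πk) = 1.571/(4π·0.0399) = 3.134 K/W
  R_conv,out = 1/(4πr²h) = 1/(4π·0.251²·11.6) = 0.1089 K/W
ΣR = 0.02989 + 0.006727 + 22.15 + 3.134 + 0.1089 = 25.43 K/W
Q = ΔT/ΣR = (78 K − 293.2 K)/25.43 = -8.46 W
(Negative Q ⇒ heat flows inward; heat gain = 8.46 W.)

Q = 8.46 W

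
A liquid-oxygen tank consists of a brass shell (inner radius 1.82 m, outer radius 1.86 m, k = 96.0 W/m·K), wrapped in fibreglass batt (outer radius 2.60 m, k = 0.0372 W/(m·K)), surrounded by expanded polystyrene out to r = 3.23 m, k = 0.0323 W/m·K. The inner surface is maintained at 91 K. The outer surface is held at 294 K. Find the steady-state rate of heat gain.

Series thermal resistances, inner to outer:
  R_brass = (1/1.82 − 1/1.86)/(4πk) = 0.01182/(4π·96.0) = 9.795×10^-6 K/W
  R_fibreglass batt = (1/1.86 − 1/2.60)/(4πk) = 0.1530/(4π·0.0372) = 0.3273 K/W
  R_expanded polystyrene = (1/2.60 − 1/3.23)/(4πk) = 0.07502/(4π·0.0323) = 0.1848 K/W
ΣR = 9.795×10^-6 + 0.3273 + 0.1848 = 0.5121 K/W
Q = ΔT/ΣR = (91 K − 294 K)/0.5121 = -396 W
(Negative Q ⇒ heat flows inward; heat gain = 396 W.)

Q = 396 W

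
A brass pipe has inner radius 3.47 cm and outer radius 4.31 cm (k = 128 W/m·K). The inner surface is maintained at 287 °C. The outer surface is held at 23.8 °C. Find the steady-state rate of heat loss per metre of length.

Q' = 2πk·ΔT/ln(r₂/r₁) = 2π × 128 × 263.2 / ln(0.0431/0.0347) = 9.76×10^5 W/m

Q' = 976 kW/m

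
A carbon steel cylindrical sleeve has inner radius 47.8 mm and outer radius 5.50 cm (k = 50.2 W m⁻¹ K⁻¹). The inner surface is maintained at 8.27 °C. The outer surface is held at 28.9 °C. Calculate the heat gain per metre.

Q' = 2πk·ΔT/ln(r₂/r₁) = 2π × 50.2 × 20.63 / ln(0.0550/0.0478) = 46400 W/m

Q' = 46400 W/m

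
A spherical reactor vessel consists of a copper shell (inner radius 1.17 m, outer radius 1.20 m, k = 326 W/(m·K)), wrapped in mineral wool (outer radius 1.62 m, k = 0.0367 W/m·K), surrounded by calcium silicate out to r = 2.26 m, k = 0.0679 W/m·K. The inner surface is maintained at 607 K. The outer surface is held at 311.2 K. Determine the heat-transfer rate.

Q = 439 W

Treat each layer as a resistance in series:
  R_copper = (1/1.17 − 1/1.20)/(4πk) = 0.02137/(4π·326) = 5.216×10^-6 K/W
  R_mineral wool = (1/1.20 − 1/1.62)/(4πk) = 0.2160/(4π·0.0367) = 0.4685 K/W
  R_calcium silicate = (1/1.62 − 1/2.26)/(4πk) = 0.1748/(4π·0.0679) = 0.2049 K/W
ΣR = 5.216×10^-6 + 0.4685 + 0.2049 = 0.6734 K/W
Q = ΔT/ΣR = (607 K − 311.2 K)/0.6734 = 439 W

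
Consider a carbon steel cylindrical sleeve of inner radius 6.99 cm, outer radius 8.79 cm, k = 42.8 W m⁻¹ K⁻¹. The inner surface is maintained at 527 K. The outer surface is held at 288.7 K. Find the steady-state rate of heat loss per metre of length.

Q' = 2πk·ΔT/ln(r₂/r₁) = 2π × 42.8 × 238.3 / ln(0.0879/0.0699) = 2.80×10^5 W/m

Q' = 2.80×10^5 W/m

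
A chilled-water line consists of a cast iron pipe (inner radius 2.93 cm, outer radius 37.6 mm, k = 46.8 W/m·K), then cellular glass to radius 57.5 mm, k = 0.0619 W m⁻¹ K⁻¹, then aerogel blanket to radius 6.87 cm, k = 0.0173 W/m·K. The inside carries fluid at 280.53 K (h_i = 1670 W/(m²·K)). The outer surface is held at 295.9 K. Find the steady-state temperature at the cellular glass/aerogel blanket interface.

Treat each layer as a resistance in series:
  R'_conv,in = 1/(2πr h) = 1/(2π·0.0293·1670) = 0.003253 m·K/W
  R'_cast iron = ln(0.0376/0.0293)/(2πk) = 0.2494/(2π·46.8) = 8.482×10^-4 m·K/W
  R'_cellular glass = ln(0.0575/0.0376)/(2πk) = 0.4248/(2π·0.0619) = 1.092 m·K/W
  R'_aerogel blanket = ln(0.0687/0.0575)/(2πk) = 0.1780/(2π·0.0173) = 1.637 m·K/W
ΣR = 0.003253 + 8.482×10^-4 + 1.092 + 1.637 = 2.733 m·K/W
Q' = ΔT/ΣR = (280.53 K − 295.9 K)/2.733 = -5.624 W/m
From the inner boundary to the cellular glass/aerogel blanket interface, ΣR_partial = 1.096 m·K/W.
T_interface = T_in − Q'·ΣR_partial = 280.53 K − (-5.624)(1.096) = 286.7 K

T = 286.7 K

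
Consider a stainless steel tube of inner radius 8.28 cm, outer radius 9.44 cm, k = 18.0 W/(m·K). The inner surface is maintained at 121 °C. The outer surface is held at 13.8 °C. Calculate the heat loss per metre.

Q' = 2πk·ΔT/ln(r₂/r₁) = 2π × 18.0 × 107.2 / ln(0.0944/0.0828) = 92500 W/m

Q' = 92.5 kW/m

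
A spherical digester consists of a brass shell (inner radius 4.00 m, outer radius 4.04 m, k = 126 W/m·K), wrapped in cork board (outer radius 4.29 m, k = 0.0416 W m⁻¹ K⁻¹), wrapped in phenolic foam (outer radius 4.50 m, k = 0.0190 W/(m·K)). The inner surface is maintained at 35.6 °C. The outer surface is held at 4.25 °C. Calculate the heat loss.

Q = 429 W

Series thermal resistances, inner to outer:
  R_brass = (1/4.00 − 1/4.04)/(4πk) = 0.002475/(4π·126) = 1.563×10^-6 K/W
  R_cork board = (1/4.04 − 1/4.29)/(4πk) = 0.01442/(4π·0.0416) = 0.02759 K/W
  R_phenolic foam = (1/4.29 − 1/4.50)/(4πk) = 0.01088/(4π·0.0190) = 0.04556 K/W
ΣR = 1.563×10^-6 + 0.02759 + 0.04556 = 0.07315 K/W
Q = ΔT/ΣR = (35.6 °C − 4.25 °C)/0.07315 = 429 W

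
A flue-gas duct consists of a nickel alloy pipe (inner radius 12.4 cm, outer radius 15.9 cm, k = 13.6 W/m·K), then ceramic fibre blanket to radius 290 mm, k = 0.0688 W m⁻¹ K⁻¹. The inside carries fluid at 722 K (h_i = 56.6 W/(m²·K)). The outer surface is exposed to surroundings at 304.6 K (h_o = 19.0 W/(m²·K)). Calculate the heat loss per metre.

Q' = 289 W/m

Treat each layer as a resistance in series:
  R'_conv,in = 1/(2πr h) = 1/(2π·0.124·56.6) = 0.02268 m·K/W
  R'_nickel alloy = ln(0.159/0.124)/(2πk) = 0.2486/(2π·13.6) = 0.002910 m·K/W
  R'_ceramic fibre blanket = ln(0.290/0.159)/(2πk) = 0.6010/(2π·0.0688) = 1.390 m·K/W
  R'_conv,out = 1/(2πr h) = 1/(2π·0.290·19.0) = 0.02888 m·K/W
ΣR = 0.02268 + 0.002910 + 1.390 + 0.02888 = 1.444 m·K/W
Q' = ΔT/ΣR = (722 K − 304.6 K)/1.444 = 289 W/m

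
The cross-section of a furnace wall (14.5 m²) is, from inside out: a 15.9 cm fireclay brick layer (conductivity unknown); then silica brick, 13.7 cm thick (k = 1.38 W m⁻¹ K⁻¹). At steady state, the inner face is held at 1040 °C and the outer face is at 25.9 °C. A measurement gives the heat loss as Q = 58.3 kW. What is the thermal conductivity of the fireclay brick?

ΣR = ΔT/Q = |1040 − 25.9|/58300 = 0.01739 K/W
Known resistances:
  R_silica brick = L/(kA) = 0.137/(1.38·14.5) = 0.006847 K/W
R_fireclay brick = ΣR − ΣR_known = 0.01739 − 0.006847 = 0.01054 K/W
L/(kA) = 0.01054 ⇒ k = 0.159/(0.01054·14.5) = 1.04 W/m·K

k = 1.04 W/m·K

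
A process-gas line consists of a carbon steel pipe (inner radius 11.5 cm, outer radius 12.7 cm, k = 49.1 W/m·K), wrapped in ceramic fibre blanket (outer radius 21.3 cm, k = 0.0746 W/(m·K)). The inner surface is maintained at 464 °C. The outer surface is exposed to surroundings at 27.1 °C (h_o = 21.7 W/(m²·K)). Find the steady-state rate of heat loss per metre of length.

Series thermal resistances, inner to outer:
  R'_carbon steel = ln(0.127/0.115)/(2πk) = 0.09925/(2π·49.1) = 3.217×10^-4 m·K/W
  R'_ceramic fibre blanket = ln(0.213/0.127)/(2πk) = 0.5171/(2π·0.0746) = 1.103 m·K/W
  R'_conv,out = 1/(2πr h) = 1/(2π·0.213·21.7) = 0.03443 m·K/W
ΣR = 3.217×10^-4 + 1.103 + 0.03443 = 1.138 m·K/W
Q' = ΔT/ΣR = (464 °C − 27.1 °C)/1.138 = 384 W/m

Q' = 384 W/m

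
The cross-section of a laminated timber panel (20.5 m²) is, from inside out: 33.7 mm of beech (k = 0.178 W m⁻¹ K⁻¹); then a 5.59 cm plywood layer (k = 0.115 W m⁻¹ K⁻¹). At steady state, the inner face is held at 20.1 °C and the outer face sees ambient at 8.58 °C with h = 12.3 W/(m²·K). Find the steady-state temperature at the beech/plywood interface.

T = 17.2 °C

Treat each layer as a resistance in series:
  R_beech = L/(kA) = 0.0337/(0.178·20.5) = 0.009235 K/W
  R_plywood = L/(kA) = 0.0559/(0.115·20.5) = 0.02371 K/W
  R_conv,out = 1/(hA) = 1/(12.3·20.5) = 0.003966 K/W
ΣR = 0.009235 + 0.02371 + 0.003966 = 0.03691 K/W
Q = ΔT/ΣR = (20.1 °C − 8.58 °C)/0.03691 = 312.1 W
From the inner boundary to the beech/plywood interface, ΣR_partial = 0.009235 K/W.
T_interface = T_in − Q·ΣR_partial = 20.1 °C − (312.1)(0.009235) = 17.2 °C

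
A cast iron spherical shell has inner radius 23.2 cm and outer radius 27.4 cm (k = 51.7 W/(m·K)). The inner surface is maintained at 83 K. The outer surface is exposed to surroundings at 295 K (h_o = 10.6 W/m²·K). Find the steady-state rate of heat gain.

Q = 2.10 kW

Resistance network (inner→outer):
  R_cast iron = (1/0.232 − 1/0.274)/(4πk) = 0.6607/(4π·51.7) = 0.001017 K/W
  R_conv,out = 1/(4πr²h) = 1/(4π·0.274²·10.6) = 0.1000 K/W
ΣR = 0.001017 + 0.1000 = 0.1010 K/W
Q = ΔT/ΣR = (83 K − 295 K)/0.1010 = -2100 W
(Negative Q ⇒ heat flows inward; heat gain = 2100 W.)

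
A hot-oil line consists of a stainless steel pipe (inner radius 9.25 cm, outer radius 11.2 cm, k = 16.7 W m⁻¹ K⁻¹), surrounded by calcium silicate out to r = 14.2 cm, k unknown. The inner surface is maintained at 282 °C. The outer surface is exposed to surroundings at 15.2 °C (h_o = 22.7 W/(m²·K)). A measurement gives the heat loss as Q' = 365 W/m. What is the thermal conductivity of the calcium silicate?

k = 0.0556 W/m·K

ΣR = ΔT/Q' = |282 − 15.2|/365 = 0.7310 m·K/W
Known resistances:
  R'_stainless steel = ln(0.112/0.0925)/(2πk) = 0.1913/(2π·16.7) = 0.001823 m·K/W
  R'_conv,out = 1/(2πr h) = 1/(2π·0.142·22.7) = 0.04937 m·K/W
R_calcium silicate = ΣR − ΣR_known = 0.7310 − 0.05119 = 0.6798 m·K/W
ln(r₂/r₁)/(2πk) = 0.6798 ⇒ k = 0.2373/(2π·0.6798) = 0.0556 W/m·K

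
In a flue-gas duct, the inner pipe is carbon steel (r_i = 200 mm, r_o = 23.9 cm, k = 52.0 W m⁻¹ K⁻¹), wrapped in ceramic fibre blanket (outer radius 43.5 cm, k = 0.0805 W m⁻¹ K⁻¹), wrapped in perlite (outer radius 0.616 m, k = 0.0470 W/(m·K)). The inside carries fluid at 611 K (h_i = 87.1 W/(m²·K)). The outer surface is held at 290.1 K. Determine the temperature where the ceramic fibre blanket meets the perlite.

Treat each layer as a resistance in series:
  R'_conv,in = 1/(2πr h) = 1/(2π·0.200·87.1) = 0.009136 m·K/W
  R'_carbon steel = ln(0.239/0.200)/(2πk) = 0.1781/(2π·52.0) = 5.452×10^-4 m·K/W
  R'_ceramic fibre blanket = ln(0.435/0.239)/(2πk) = 0.5989/(2π·0.0805) = 1.184 m·K/W
  R'_perlite = ln(0.616/0.435)/(2πk) = 0.3479/(2π·0.0470) = 1.178 m·K/W
ΣR = 0.009136 + 5.452×10^-4 + 1.184 + 1.178 = 2.372 m·K/W
Q' = ΔT/ΣR = (611 K − 290.1 K)/2.372 = 135.3 W/m
From the inner boundary to the ceramic fibre blanket/perlite interface, ΣR_partial = 1.194 m·K/W.
T_interface = T_in − Q'·ΣR_partial = 611 K − (135.3)(1.194) = 449 K

T = 449 K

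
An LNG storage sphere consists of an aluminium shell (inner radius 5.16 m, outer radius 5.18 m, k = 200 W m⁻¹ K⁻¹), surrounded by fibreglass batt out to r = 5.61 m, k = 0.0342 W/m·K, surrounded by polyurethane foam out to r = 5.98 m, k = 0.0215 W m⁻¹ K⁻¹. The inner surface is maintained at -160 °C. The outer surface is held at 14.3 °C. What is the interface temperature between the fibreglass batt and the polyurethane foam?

Resistance network (inner→outer):
  R_aluminium = (1/5.16 − 1/5.18)/(4πk) = 7.483×10^-4/(4π·200) = 2.977×10^-7 K/W
  R_fibreglass batt = (1/5.18 − 1/5.61)/(4πk) = 0.01480/(4π·0.0342) = 0.03443 K/W
  R_polyurethane foam = (1/5.61 − 1/5.98)/(4πk) = 0.01103/(4π·0.0215) = 0.04082 K/W
ΣR = 2.977×10^-7 + 0.03443 + 0.04082 = 0.07525 K/W
Q = ΔT/ΣR = (-160 °C − 14.3 °C)/0.07525 = -2316 W
From the inner boundary to the fibreglass batt/polyurethane foam interface, ΣR_partial = 0.03443 K/W.
T_interface = T_in − Q·ΣR_partial = -160 °C − (-2316)(0.03443) = -80.3 °C

T = -80.3 °C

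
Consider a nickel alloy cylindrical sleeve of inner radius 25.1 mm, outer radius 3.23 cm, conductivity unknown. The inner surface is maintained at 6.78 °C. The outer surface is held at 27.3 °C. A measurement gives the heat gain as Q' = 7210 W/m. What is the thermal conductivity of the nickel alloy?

k = 14.1 W/m·K

ΣR = ΔT/Q' = |6.78 − 27.3|/7210 = 0.002846 m·K/W
ln(r₂/r₁)/(2πk) = 0.002846 ⇒ k = 0.2522/(2π·0.002846) = 14.1 W/m·K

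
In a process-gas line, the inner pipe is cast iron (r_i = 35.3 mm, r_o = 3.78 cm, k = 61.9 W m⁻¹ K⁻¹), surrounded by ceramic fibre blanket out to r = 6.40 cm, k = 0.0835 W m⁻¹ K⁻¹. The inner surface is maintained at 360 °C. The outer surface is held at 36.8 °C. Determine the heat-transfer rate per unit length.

Series thermal resistances, inner to outer:
  R'_cast iron = ln(0.0378/0.0353)/(2πk) = 0.06843/(2π·61.9) = 1.759×10^-4 m·K/W
  R'_ceramic fibre blanket = ln(0.0640/0.0378)/(2πk) = 0.5266/(2π·0.0835) = 1.004 m·K/W
ΣR = 1.759×10^-4 + 1.004 = 1.004 m·K/W
Q' = ΔT/ΣR = (360 °C − 36.8 °C)/1.004 = 322 W/m

Q' = 322 W/m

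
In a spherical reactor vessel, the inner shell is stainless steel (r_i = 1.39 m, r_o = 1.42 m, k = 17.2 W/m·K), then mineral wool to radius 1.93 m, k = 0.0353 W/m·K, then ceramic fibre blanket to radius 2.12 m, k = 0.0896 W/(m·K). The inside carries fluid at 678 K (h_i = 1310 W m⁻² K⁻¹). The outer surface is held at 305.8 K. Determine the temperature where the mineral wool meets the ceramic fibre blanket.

Resistance network (inner→outer):
  R_conv,in = 1/(4πr²h) = 1/(4π·1.39²·1310) = 3.144×10^-5 K/W
  R_stainless steel = (1/1.39 − 1/1.42)/(4πk) = 0.01520/(4π·17.2) = 7.032×10^-5 K/W
  R_mineral wool = (1/1.42 − 1/1.93)/(4πk) = 0.1861/(4π·0.0353) = 0.4195 K/W
  R_ceramic fibre blanket = (1/1.93 − 1/2.12)/(4πk) = 0.04644/(4π·0.0896) = 0.04124 K/W
ΣR = 3.144×10^-5 + 7.032×10^-5 + 0.4195 + 0.04124 = 0.4608 K/W
Q = ΔT/ΣR = (678 K − 305.8 K)/0.4608 = 807.7 W
From the inner boundary to the mineral wool/ceramic fibre blanket interface, ΣR_partial = 0.4196 K/W.
T_interface = T_in − Q·ΣR_partial = 678 K − (807.7)(0.4196) = 339.1 K

T = 339.1 K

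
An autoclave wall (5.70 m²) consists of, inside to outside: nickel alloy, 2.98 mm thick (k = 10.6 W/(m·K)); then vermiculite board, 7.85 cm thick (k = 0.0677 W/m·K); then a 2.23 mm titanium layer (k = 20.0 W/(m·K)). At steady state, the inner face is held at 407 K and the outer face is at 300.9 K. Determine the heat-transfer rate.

Resistance network (inner→outer):
  R_nickel alloy = L/(kA) = 0.00298/(10.6·5.70) = 4.932×10^-5 K/W
  R_vermiculite board = L/(kA) = 0.0785/(0.0677·5.70) = 0.2034 K/W
  R_titanium = L/(kA) = 0.00223/(20.0·5.70) = 1.956×10^-5 K/W
ΣR = 4.932×10^-5 + 0.2034 + 1.956×10^-5 = 0.2035 K/W
Q = ΔT/ΣR = (407 K − 300.9 K)/0.2035 = 521 W

Q = 521 W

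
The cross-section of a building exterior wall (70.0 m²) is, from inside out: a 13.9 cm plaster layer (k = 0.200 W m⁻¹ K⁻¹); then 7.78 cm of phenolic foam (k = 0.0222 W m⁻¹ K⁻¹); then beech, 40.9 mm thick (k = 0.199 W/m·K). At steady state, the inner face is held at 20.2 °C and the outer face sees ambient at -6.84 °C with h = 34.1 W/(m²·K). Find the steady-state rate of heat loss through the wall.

Q = 427 W

Resistance network (inner→outer):
  R_plaster = L/(kA) = 0.139/(0.200·70.0) = 0.009929 K/W
  R_phenolic foam = L/(kA) = 0.0778/(0.0222·70.0) = 0.05006 K/W
  R_beech = L/(kA) = 0.0409/(0.199·70.0) = 0.002936 K/W
  R_conv,out = 1/(hA) = 1/(34.1·70.0) = 4.189×10^-4 K/W
ΣR = 0.009929 + 0.05006 + 0.002936 + 4.189×10^-4 = 0.06334 K/W
Q = ΔT/ΣR = (20.2 °C − -6.84 °C)/0.06334 = 427 W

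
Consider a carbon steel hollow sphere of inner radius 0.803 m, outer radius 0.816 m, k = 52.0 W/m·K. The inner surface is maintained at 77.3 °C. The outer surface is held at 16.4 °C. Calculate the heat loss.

Q = 4πk·ΔT/(1/r₁ − 1/r₂) = 4π × 52.0 × 60.9 / (1/0.803 − 1/0.816) = 2.01×10^6 W

Q = 2010 kW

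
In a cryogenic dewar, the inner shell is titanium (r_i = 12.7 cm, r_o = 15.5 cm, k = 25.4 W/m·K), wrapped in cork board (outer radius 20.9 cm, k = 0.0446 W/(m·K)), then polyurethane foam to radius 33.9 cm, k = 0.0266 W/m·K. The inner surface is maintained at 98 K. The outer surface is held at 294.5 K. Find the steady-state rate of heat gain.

Q = 23.2 W

Treat each layer as a resistance in series:
  R_titanium = (1/0.127 − 1/0.155)/(4πk) = 1.422/(4π·25.4) = 0.004456 K/W
  R_cork board = (1/0.155 − 1/0.209)/(4πk) = 1.667/(4π·0.0446) = 2.974 K/W
  R_polyurethane foam = (1/0.209 − 1/0.339)/(4πk) = 1.835/(4π·0.0266) = 5.489 K/W
ΣR = 0.004456 + 2.974 + 5.489 = 8.467 K/W
Q = ΔT/ΣR = (98 K − 294.5 K)/8.467 = -23.2 W
(Negative Q ⇒ heat flows inward; heat gain = 23.2 W.)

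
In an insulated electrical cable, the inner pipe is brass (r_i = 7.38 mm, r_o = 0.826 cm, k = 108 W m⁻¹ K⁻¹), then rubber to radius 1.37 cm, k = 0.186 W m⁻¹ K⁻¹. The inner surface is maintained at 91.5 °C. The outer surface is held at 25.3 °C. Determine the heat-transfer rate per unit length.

Treat each layer as a resistance in series:
  R'_brass = ln(0.00826/0.00738)/(2πk) = 0.1127/(2π·108) = 1.660×10^-4 m·K/W
  R'_rubber = ln(0.0137/0.00826)/(2πk) = 0.5060/(2π·0.186) = 0.4329 m·K/W
ΣR = 1.660×10^-4 + 0.4329 = 0.4331 m·K/W
Q' = ΔT/ΣR = (91.5 °C − 25.3 °C)/0.4331 = 153 W/m

Q' = 153 W/m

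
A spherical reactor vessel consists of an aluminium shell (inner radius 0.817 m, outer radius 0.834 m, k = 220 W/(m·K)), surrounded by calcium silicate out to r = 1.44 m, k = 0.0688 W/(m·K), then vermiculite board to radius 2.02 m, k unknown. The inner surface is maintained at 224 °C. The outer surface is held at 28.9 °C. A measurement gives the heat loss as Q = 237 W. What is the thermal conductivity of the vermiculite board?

k = 0.0662 W/m·K

ΣR = ΔT/Q = |224 − 28.9|/237 = 0.8232 K/W
Known resistances:
  R_aluminium = (1/0.817 − 1/0.834)/(4πk) = 0.02495/(4π·220) = 9.025×10^-6 K/W
  R_calcium silicate = (1/0.834 − 1/1.44)/(4πk) = 0.5046/(4π·0.0688) = 0.5836 K/W
R_vermiculite board = ΣR − ΣR_known = 0.8232 − 0.5836 = 0.2396 K/W
(1/r₁−1/r₂)/(4πk) = 0.2396 ⇒ k = 0.1994/(4π·0.2396) = 0.0662 W/m·K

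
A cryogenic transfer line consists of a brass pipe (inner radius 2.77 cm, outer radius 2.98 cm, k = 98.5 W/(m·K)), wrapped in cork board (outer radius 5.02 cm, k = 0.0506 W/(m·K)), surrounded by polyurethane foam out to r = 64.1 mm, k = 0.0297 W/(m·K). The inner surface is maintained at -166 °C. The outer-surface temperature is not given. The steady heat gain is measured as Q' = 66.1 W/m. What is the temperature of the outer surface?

Series resistances:
  R'_brass = ln(0.0298/0.0277)/(2πk) = 0.07308/(2π·98.5) = 1.181×10^-4 m·K/W
  R'_cork board = ln(0.0502/0.0298)/(2πk) = 0.5215/(2π·0.0506) = 1.640 m·K/W
  R'_polyurethane foam = ln(0.0641/0.0502)/(2πk) = 0.2444/(2π·0.0297) = 1.310 m·K/W
ΣR = 2.950 m·K/W
ΔT = Q'·ΣR = 66.1 × 2.950 = 195.0 K
Heat flows inward, so T_out = T_in + ΔT = -166 + 195.0 = 29.0 °C

T_out = 29.0 °C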